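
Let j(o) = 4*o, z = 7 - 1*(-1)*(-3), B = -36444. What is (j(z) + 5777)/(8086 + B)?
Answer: -5793/28358 ≈ -0.20428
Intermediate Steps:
z = 4 (z = 7 + 1*(-3) = 7 - 3 = 4)
(j(z) + 5777)/(8086 + B) = (4*4 + 5777)/(8086 - 36444) = (16 + 5777)/(-28358) = 5793*(-1/28358) = -5793/28358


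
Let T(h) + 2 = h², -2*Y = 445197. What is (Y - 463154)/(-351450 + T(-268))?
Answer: 1371505/559256 ≈ 2.4524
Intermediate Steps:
Y = -445197/2 (Y = -½*445197 = -445197/2 ≈ -2.2260e+5)
T(h) = -2 + h²
(Y - 463154)/(-351450 + T(-268)) = (-445197/2 - 463154)/(-351450 + (-2 + (-268)²)) = -1371505/(2*(-351450 + (-2 + 71824))) = -1371505/(2*(-351450 + 71822)) = -1371505/2/(-279628) = -1371505/2*(-1/279628) = 1371505/559256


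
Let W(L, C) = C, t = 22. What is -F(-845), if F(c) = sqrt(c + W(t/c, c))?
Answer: -13*I*sqrt(10) ≈ -41.11*I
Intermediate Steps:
F(c) = sqrt(2)*sqrt(c) (F(c) = sqrt(c + c) = sqrt(2*c) = sqrt(2)*sqrt(c))
-F(-845) = -sqrt(2)*sqrt(-845) = -sqrt(2)*13*I*sqrt(5) = -13*I*sqrt(10)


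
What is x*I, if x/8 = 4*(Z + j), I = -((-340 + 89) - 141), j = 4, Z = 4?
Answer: 100352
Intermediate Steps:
I = 392 (I = -(-251 - 141) = -1*(-392) = 392)
x = 256 (x = 8*(4*(4 + 4)) = 8*(4*8) = 8*32 = 256)
x*I = 256*392 = 100352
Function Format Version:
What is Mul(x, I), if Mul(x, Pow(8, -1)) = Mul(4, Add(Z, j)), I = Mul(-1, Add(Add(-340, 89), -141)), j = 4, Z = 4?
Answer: 100352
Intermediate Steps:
I = 392 (I = Mul(-1, Add(-251, -141)) = Mul(-1, -392) = 392)
x = 256 (x = Mul(8, Mul(4, Add(4, 4))) = Mul(8, Mul(4, 8)) = Mul(8, 32) = 256)
Mul(x, I) = Mul(256, 392) = 100352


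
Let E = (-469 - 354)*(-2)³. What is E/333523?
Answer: 6584/333523 ≈ 0.019741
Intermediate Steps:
E = 6584 (E = -823*(-8) = 6584)
E/333523 = 6584/333523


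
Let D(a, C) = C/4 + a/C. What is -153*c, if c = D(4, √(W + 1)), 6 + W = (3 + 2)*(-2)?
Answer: 51*I*√15/20 ≈ 9.8761*I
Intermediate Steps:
W = -16 (W = -6 + (3 + 2)*(-2) = -6 + 5*(-2) = -6 - 10 = -16)
D(a, C) = C/4 + a/C (D(a, C) = C*(¼) + a/C = C/4 + a/C)
c = -I*√15/60 (c = √(-16 + 1)/4 + 4/(√(-16 + 1)) = √(-15)/4 + 4/(√(-15)) = (I*√15)/4 + 4/((I*√15)) = I*√15/4 + 4*(-I*√15/15) = I*√15/4 - 4*I*√15/15 = -I*√15/60 ≈ -0.06455*I)
-153*c = -(-51)*I*√15/20 = 51*I*√15/20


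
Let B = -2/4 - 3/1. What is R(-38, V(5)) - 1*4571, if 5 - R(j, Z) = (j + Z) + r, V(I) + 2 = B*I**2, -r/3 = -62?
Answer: -9249/2 ≈ -4624.5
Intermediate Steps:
r = 186 (r = -3*(-62) = 186)
B = -7/2 (B = -2*1/4 - 3*1 = -1/2 - 3 = -7/2 ≈ -3.5000)
V(I) = -2 - 7*I**2/2
R(j, Z) = -181 - Z - j (R(j, Z) = 5 - ((j + Z) + 186) = 5 - ((Z + j) + 186) = 5 - (186 + Z + j) = 5 + (-186 - Z - j) = -181 - Z - j)
R(-38, V(5)) - 1*4571 = (-181 - (-2 - 7/2*5**2) - 1*(-38)) - 1*4571 = (-181 - (-2 - 7/2*25) + 38) - 4571 = (-181 - (-2 - 175/2) + 38) - 4571 = (-181 - 1*(-179/2) + 38) - 4571 = (-181 + 179/2 + 38) - 4571 = -107/2 - 4571 = -9249/2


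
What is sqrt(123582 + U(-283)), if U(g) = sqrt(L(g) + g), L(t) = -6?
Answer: sqrt(123582 + 17*I) ≈ 351.54 + 0.024*I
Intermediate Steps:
U(g) = sqrt(-6 + g)
sqrt(123582 + U(-283)) = sqrt(123582 + sqrt(-6 - 283)) = sqrt(123582 + sqrt(-289)) = sqrt(123582 + 17*I)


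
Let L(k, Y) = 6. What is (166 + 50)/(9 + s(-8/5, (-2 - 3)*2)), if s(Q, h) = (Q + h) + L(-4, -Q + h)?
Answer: 1080/17 ≈ 63.529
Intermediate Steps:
s(Q, h) = 6 + Q + h (s(Q, h) = (Q + h) + 6 = 6 + Q + h)
(166 + 50)/(9 + s(-8/5, (-2 - 3)*2)) = (166 + 50)/(9 + (6 - 8/5 + (-2 - 3)*2)) = 216/(9 + (6 - 8*1/5 - 5*2)) = 216/(9 + (6 - 8/5 - 10)) = 216/(9 - 28/5) = 216/(17/5) = 216*(5/17) = 1080/17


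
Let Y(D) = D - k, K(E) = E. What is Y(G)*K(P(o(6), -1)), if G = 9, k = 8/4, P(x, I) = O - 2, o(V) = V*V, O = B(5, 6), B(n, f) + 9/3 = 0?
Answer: -35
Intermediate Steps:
B(n, f) = -3 (B(n, f) = -3 + 0 = -3)
O = -3
o(V) = V²
P(x, I) = -5 (P(x, I) = -3 - 2 = -5)
k = 2 (k = 8*(¼) = 2)
Y(D) = -2 + D (Y(D) = D - 1*2 = D - 2 = -2 + D)
Y(G)*K(P(o(6), -1)) = (-2 + 9)*(-5) = 7*(-5) = -35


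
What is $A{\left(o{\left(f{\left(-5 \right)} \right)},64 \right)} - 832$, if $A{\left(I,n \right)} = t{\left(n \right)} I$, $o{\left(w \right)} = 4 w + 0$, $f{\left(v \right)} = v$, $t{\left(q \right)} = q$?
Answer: $-2112$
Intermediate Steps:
$o{\left(w \right)} = 4 w$
$A{\left(I,n \right)} = I n$ ($A{\left(I,n \right)} = n I = I n$)
$A{\left(o{\left(f{\left(-5 \right)} \right)},64 \right)} - 832 = 4 \left(-5\right) 64 - 832 = \left(-20\right) 64 - 832 = -1280 - 832 = -2112$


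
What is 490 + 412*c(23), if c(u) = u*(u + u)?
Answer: 436386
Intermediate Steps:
c(u) = 2*u**2 (c(u) = u*(2*u) = 2*u**2)
490 + 412*c(23) = 490 + 412*(2*23**2) = 490 + 412*(2*529) = 490 + 412*1058 = 490 + 435896 = 436386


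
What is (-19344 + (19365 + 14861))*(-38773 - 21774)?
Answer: -901060454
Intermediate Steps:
(-19344 + (19365 + 14861))*(-38773 - 21774) = (-19344 + 34226)*(-60547) = 14882*(-60547) = -901060454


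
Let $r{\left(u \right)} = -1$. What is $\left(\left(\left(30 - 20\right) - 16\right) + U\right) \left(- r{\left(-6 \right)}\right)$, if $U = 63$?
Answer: $57$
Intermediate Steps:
$\left(\left(\left(30 - 20\right) - 16\right) + U\right) \left(- r{\left(-6 \right)}\right) = \left(\left(\left(30 - 20\right) - 16\right) + 63\right) \left(\left(-1\right) \left(-1\right)\right) = \left(\left(10 - 16\right) + 63\right) 1 = \left(-6 + 63\right) 1 = 57 \cdot 1 = 57$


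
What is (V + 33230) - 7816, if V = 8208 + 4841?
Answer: 38463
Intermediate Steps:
V = 13049
(V + 33230) - 7816 = (13049 + 33230) - 7816 = 46279 - 7816 = 38463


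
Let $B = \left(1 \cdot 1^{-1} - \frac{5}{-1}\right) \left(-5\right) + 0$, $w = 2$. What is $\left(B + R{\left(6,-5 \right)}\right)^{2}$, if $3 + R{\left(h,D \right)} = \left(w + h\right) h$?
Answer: $225$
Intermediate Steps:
$R{\left(h,D \right)} = -3 + h \left(2 + h\right)$ ($R{\left(h,D \right)} = -3 + \left(2 + h\right) h = -3 + h \left(2 + h\right)$)
$B = -30$ ($B = \left(1 \cdot 1 - -5\right) \left(-5\right) + 0 = \left(1 + 5\right) \left(-5\right) + 0 = 6 \left(-5\right) + 0 = -30 + 0 = -30$)
$\left(B + R{\left(6,-5 \right)}\right)^{2} = \left(-30 + \left(-3 + 6^{2} + 2 \cdot 6\right)\right)^{2} = \left(-30 + \left(-3 + 36 + 12\right)\right)^{2} = \left(-30 + 45\right)^{2} = 15^{2} = 225$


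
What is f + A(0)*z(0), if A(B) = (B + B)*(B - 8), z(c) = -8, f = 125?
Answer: 125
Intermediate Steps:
A(B) = 2*B*(-8 + B) (A(B) = (2*B)*(-8 + B) = 2*B*(-8 + B))
f + A(0)*z(0) = 125 + (2*0*(-8 + 0))*(-8) = 125 + (2*0*(-8))*(-8) = 125 + 0*(-8) = 125 + 0 = 125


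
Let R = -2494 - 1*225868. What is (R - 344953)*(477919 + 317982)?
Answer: -456301981815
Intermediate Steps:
R = -228362 (R = -2494 - 225868 = -228362)
(R - 344953)*(477919 + 317982) = (-228362 - 344953)*(477919 + 317982) = -573315*795901 = -456301981815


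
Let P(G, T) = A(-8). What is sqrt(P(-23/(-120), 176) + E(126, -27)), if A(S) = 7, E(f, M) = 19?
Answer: sqrt(26) ≈ 5.0990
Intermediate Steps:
P(G, T) = 7
sqrt(P(-23/(-120), 176) + E(126, -27)) = sqrt(7 + 19) = sqrt(26)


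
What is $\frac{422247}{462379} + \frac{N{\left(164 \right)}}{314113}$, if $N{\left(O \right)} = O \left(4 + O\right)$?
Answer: $\frac{145372738119}{145239254827} \approx 1.0009$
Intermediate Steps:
$\frac{422247}{462379} + \frac{N{\left(164 \right)}}{314113} = \frac{422247}{462379} + \frac{164 \left(4 + 164\right)}{314113} = 422247 \cdot \frac{1}{462379} + 164 \cdot 168 \cdot \frac{1}{314113} = \frac{422247}{462379} + 27552 \cdot \frac{1}{314113} = \frac{422247}{462379} + \frac{27552}{314113} = \frac{145372738119}{145239254827}$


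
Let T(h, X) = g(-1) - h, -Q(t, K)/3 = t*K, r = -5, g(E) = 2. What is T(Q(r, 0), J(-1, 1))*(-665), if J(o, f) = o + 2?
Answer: -1330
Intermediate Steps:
Q(t, K) = -3*K*t (Q(t, K) = -3*t*K = -3*K*t)
J(o, f) = 2 + o
T(h, X) = 2 - h
T(Q(r, 0), J(-1, 1))*(-665) = (2 - (-3)*0*(-5))*(-665) = (2 - 1*0)*(-665) = (2 + 0)*(-665) = 2*(-665) = -1330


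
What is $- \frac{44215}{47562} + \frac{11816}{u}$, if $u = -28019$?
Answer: $- \frac{1800852677}{1332639678} \approx -1.3513$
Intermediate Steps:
$- \frac{44215}{47562} + \frac{11816}{u} = - \frac{44215}{47562} + \frac{11816}{-28019} = \left(-44215\right) \frac{1}{47562} + 11816 \left(- \frac{1}{28019}\right) = - \frac{44215}{47562} - \frac{11816}{28019} = - \frac{1800852677}{1332639678}$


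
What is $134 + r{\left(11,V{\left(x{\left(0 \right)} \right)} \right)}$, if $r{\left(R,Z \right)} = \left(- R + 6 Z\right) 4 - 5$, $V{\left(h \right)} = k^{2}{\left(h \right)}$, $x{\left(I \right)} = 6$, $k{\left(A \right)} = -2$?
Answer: $181$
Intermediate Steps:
$V{\left(h \right)} = 4$ ($V{\left(h \right)} = \left(-2\right)^{2} = 4$)
$r{\left(R,Z \right)} = -5 - 4 R + 24 Z$ ($r{\left(R,Z \right)} = \left(- 4 R + 24 Z\right) - 5 = -5 - 4 R + 24 Z$)
$134 + r{\left(11,V{\left(x{\left(0 \right)} \right)} \right)} = 134 - -47 = 134 + 47 = 181$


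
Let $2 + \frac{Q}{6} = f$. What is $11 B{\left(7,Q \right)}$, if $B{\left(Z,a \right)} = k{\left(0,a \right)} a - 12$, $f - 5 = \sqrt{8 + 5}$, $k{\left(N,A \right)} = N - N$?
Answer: $-132$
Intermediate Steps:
$k{\left(N,A \right)} = 0$
$f = 5 + \sqrt{13}$ ($f = 5 + \sqrt{8 + 5} = 5 + \sqrt{13} \approx 8.6055$)
$Q = 18 + 6 \sqrt{13}$ ($Q = -12 + 6 \left(5 + \sqrt{13}\right) = -12 + \left(30 + 6 \sqrt{13}\right) = 18 + 6 \sqrt{13} \approx 39.633$)
$B{\left(Z,a \right)} = -12$ ($B{\left(Z,a \right)} = 0 a - 12 = 0 - 12 = -12$)
$11 B{\left(7,Q \right)} = 11 \left(-12\right) = -132$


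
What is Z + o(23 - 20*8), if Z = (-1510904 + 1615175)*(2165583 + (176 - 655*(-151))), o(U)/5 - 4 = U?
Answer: 236138779279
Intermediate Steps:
o(U) = 20 + 5*U
Z = 236138779944 (Z = 104271*(2165583 + (176 + 98905)) = 104271*(2165583 + 99081) = 104271*2264664 = 236138779944)
Z + o(23 - 20*8) = 236138779944 + (20 + 5*(23 - 20*8)) = 236138779944 + (20 + 5*(23 - 160)) = 236138779944 + (20 + 5*(-137)) = 236138779944 + (20 - 685) = 236138779944 - 665 = 236138779279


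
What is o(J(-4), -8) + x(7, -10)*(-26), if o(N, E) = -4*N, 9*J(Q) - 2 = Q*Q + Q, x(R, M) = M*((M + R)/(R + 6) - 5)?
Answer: -12296/9 ≈ -1366.2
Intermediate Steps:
x(R, M) = M*(-5 + (M + R)/(6 + R)) (x(R, M) = M*((M + R)/(6 + R) - 5) = M*(-5 + (M + R)/(6 + R)))
J(Q) = 2/9 + Q/9 + Q²/9 (J(Q) = 2/9 + (Q*Q + Q)/9 = 2/9 + (Q² + Q)/9 = 2/9 + (Q + Q²)/9 = 2/9 + (Q/9 + Q²/9) = 2/9 + Q/9 + Q²/9)
o(J(-4), -8) + x(7, -10)*(-26) = -4*(2/9 + (⅑)*(-4) + (⅑)*(-4)²) - 10*(-30 - 10 - 4*7)/(6 + 7)*(-26) = -4*(2/9 - 4/9 + (⅑)*16) - 10*(-30 - 10 - 28)/13*(-26) = -4*(2/9 - 4/9 + 16/9) - 10*1/13*(-68)*(-26) = -4*14/9 + (680/13)*(-26) = -56/9 - 1360 = -12296/9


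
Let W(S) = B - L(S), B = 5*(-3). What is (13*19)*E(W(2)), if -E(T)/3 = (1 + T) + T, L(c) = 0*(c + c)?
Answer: 21489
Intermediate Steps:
L(c) = 0 (L(c) = 0*(2*c) = 0)
B = -15
W(S) = -15 (W(S) = -15 - 1*0 = -15 + 0 = -15)
E(T) = -3 - 6*T (E(T) = -3*((1 + T) + T) = -3*(1 + 2*T) = -3 - 6*T)
(13*19)*E(W(2)) = (13*19)*(-3 - 6*(-15)) = 247*(-3 + 90) = 247*87 = 21489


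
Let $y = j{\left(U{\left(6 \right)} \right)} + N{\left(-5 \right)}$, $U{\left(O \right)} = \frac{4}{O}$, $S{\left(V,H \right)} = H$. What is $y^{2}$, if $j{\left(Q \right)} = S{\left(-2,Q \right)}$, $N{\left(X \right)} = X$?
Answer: $\frac{169}{9} \approx 18.778$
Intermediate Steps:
$j{\left(Q \right)} = Q$
$y = - \frac{13}{3}$ ($y = \frac{4}{6} - 5 = 4 \cdot \frac{1}{6} - 5 = \frac{2}{3} - 5 = - \frac{13}{3} \approx -4.3333$)
$y^{2} = \left(- \frac{13}{3}\right)^{2} = \frac{169}{9}$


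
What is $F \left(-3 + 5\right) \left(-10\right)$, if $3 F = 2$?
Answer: $- \frac{40}{3} \approx -13.333$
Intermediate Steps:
$F = \frac{2}{3}$ ($F = \frac{1}{3} \cdot 2 = \frac{2}{3} \approx 0.66667$)
$F \left(-3 + 5\right) \left(-10\right) = \frac{2 \left(-3 + 5\right)}{3} \left(-10\right) = \frac{2}{3} \cdot 2 \left(-10\right) = \frac{4}{3} \left(-10\right) = - \frac{40}{3}$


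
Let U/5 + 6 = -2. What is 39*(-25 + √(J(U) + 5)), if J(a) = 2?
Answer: -975 + 39*√7 ≈ -871.82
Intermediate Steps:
U = -40 (U = -30 + 5*(-2) = -30 - 10 = -40)
39*(-25 + √(J(U) + 5)) = 39*(-25 + √(2 + 5)) = 39*(-25 + √7) = -975 + 39*√7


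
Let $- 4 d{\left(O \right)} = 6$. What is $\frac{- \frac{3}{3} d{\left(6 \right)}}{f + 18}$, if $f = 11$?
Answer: $\frac{3}{58} \approx 0.051724$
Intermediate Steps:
$d{\left(O \right)} = - \frac{3}{2}$ ($d{\left(O \right)} = \left(- \frac{1}{4}\right) 6 = - \frac{3}{2}$)
$\frac{- \frac{3}{3} d{\left(6 \right)}}{f + 18} = \frac{- \frac{3}{3} \left(- \frac{3}{2}\right)}{11 + 18} = \frac{\left(-3\right) \frac{1}{3} \left(- \frac{3}{2}\right)}{29} = \frac{\left(-1\right) \left(- \frac{3}{2}\right)}{29} = \frac{1}{29} \cdot \frac{3}{2} = \frac{3}{58}$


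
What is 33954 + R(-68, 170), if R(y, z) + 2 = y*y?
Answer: 38576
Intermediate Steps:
R(y, z) = -2 + y² (R(y, z) = -2 + y*y = -2 + y²)
33954 + R(-68, 170) = 33954 + (-2 + (-68)²) = 33954 + (-2 + 4624) = 33954 + 4622 = 38576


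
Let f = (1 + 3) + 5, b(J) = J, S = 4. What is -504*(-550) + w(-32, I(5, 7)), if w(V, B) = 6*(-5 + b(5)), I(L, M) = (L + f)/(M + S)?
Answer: 277200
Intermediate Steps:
f = 9 (f = 4 + 5 = 9)
I(L, M) = (9 + L)/(4 + M) (I(L, M) = (L + 9)/(M + 4) = (9 + L)/(4 + M))
w(V, B) = 0 (w(V, B) = 6*(-5 + 5) = 6*0 = 0)
-504*(-550) + w(-32, I(5, 7)) = -504*(-550) + 0 = 277200 + 0 = 277200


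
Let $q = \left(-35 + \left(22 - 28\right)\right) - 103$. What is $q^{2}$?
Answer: $20736$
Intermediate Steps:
$q = -144$ ($q = \left(-35 + \left(22 - 28\right)\right) - 103 = \left(-35 - 6\right) - 103 = -41 - 103 = -144$)
$q^{2} = \left(-144\right)^{2} = 20736$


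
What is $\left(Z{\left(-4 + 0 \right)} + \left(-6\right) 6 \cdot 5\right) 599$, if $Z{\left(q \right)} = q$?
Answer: $-110216$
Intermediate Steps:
$\left(Z{\left(-4 + 0 \right)} + \left(-6\right) 6 \cdot 5\right) 599 = \left(\left(-4 + 0\right) + \left(-6\right) 6 \cdot 5\right) 599 = \left(-4 - 180\right) 599 = \left(-184\right) 599 = -110216$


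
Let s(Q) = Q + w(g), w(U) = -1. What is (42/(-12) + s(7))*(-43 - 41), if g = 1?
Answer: -210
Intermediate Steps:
s(Q) = -1 + Q (s(Q) = Q - 1 = -1 + Q)
(42/(-12) + s(7))*(-43 - 41) = (42/(-12) + (-1 + 7))*(-43 - 41) = (42*(-1/12) + 6)*(-84) = (-7/2 + 6)*(-84) = (5/2)*(-84) = -210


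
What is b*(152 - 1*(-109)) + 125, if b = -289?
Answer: -75304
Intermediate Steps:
b*(152 - 1*(-109)) + 125 = -289*(152 - 1*(-109)) + 125 = -289*(152 + 109) + 125 = -289*261 + 125 = -75429 + 125 = -75304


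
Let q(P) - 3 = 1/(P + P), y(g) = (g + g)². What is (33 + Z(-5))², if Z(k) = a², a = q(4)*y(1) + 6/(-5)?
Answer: 258212761/10000 ≈ 25821.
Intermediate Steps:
y(g) = 4*g² (y(g) = (2*g)² = 4*g²)
q(P) = 3 + 1/(2*P) (q(P) = 3 + 1/(P + P) = 3 + 1/(2*P))
a = 113/10 (a = (3 + (½)/4)*(4*1²) + 6/(-5) = (3 + (½)*(¼))*(4*1) + 6*(-⅕) = (3 + ⅛)*4 - 6/5 = (25/8)*4 - 6/5 = 25/2 - 6/5 = 113/10 ≈ 11.300)
Z(k) = 12769/100 (Z(k) = (113/10)² = 12769/100)
(33 + Z(-5))² = (33 + 12769/100)² = (16069/100)² = 258212761/10000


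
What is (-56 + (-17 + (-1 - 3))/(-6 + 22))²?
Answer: 840889/256 ≈ 3284.7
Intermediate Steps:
(-56 + (-17 + (-1 - 3))/(-6 + 22))² = (-56 + (-17 - 4)/16)² = (-56 - 21*1/16)² = (-56 - 21/16)² = (-917/16)² = 840889/256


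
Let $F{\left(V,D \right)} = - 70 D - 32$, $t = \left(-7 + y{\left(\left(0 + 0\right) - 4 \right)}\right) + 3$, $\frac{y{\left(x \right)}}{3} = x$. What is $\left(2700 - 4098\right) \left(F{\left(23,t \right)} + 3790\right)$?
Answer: $-6819444$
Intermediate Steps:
$y{\left(x \right)} = 3 x$
$t = -16$ ($t = \left(-7 + 3 \left(\left(0 + 0\right) - 4\right)\right) + 3 = \left(-7 + 3 \left(0 - 4\right)\right) + 3 = \left(-7 + 3 \left(-4\right)\right) + 3 = \left(-7 - 12\right) + 3 = -19 + 3 = -16$)
$F{\left(V,D \right)} = -32 - 70 D$
$\left(2700 - 4098\right) \left(F{\left(23,t \right)} + 3790\right) = \left(2700 - 4098\right) \left(\left(-32 - -1120\right) + 3790\right) = - 1398 \left(\left(-32 + 1120\right) + 3790\right) = - 1398 \left(1088 + 3790\right) = \left(-1398\right) 4878 = -6819444$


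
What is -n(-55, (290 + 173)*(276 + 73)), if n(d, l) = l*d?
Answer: 8887285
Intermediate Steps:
n(d, l) = d*l
-n(-55, (290 + 173)*(276 + 73)) = -(-55)*(290 + 173)*(276 + 73) = -(-55)*463*349 = -(-55)*161587 = -1*(-8887285) = 8887285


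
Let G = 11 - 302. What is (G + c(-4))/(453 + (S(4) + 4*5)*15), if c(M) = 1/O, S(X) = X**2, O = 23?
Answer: -6692/22839 ≈ -0.29301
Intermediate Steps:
G = -291
c(M) = 1/23
(G + c(-4))/(453 + (S(4) + 4*5)*15) = (-291 + 1/23)/(453 + (4**2 + 4*5)*15) = -6692/(23*(453 + (16 + 20)*15)) = -6692/(23*(453 + 36*15)) = -6692/(23*(453 + 540)) = -6692/23/993 = -6692/23*1/993 = -6692/22839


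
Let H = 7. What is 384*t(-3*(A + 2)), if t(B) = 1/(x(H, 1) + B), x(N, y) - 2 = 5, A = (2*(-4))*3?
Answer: 384/73 ≈ 5.2603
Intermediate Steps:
A = -24 (A = -8*3 = -24)
x(N, y) = 7 (x(N, y) = 2 + 5 = 7)
t(B) = 1/(7 + B)
384*t(-3*(A + 2)) = 384/(7 - 3*(-24 + 2)) = 384/(7 - 3*(-22)) = 384/(7 + 66) = 384/73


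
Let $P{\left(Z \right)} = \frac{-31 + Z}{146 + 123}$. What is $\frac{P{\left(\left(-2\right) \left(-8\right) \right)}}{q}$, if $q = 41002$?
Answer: $- \frac{15}{11029538} \approx -1.36 \cdot 10^{-6}$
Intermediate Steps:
$P{\left(Z \right)} = - \frac{31}{269} + \frac{Z}{269}$ ($P{\left(Z \right)} = \frac{-31 + Z}{269} = \left(-31 + Z\right) \frac{1}{269} = - \frac{31}{269} + \frac{Z}{269}$)
$\frac{P{\left(\left(-2\right) \left(-8\right) \right)}}{q} = \frac{- \frac{31}{269} + \frac{\left(-2\right) \left(-8\right)}{269}}{41002} = \left(- \frac{31}{269} + \frac{1}{269} \cdot 16\right) \frac{1}{41002} = \left(- \frac{31}{269} + \frac{16}{269}\right) \frac{1}{41002} = \left(- \frac{15}{269}\right) \frac{1}{41002} = - \frac{15}{11029538}$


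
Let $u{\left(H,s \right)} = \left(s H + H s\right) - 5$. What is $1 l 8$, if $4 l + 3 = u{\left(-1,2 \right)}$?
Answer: $-24$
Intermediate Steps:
$u{\left(H,s \right)} = -5 + 2 H s$ ($u{\left(H,s \right)} = \left(H s + H s\right) - 5 = 2 H s - 5 = -5 + 2 H s$)
$l = -3$ ($l = - \frac{3}{4} + \frac{-5 + 2 \left(-1\right) 2}{4} = - \frac{3}{4} + \frac{-5 - 4}{4} = - \frac{3}{4} + \frac{1}{4} \left(-9\right) = - \frac{3}{4} - \frac{9}{4} = -3$)
$1 l 8 = 1 \left(-3\right) 8 = \left(-3\right) 8 = -24$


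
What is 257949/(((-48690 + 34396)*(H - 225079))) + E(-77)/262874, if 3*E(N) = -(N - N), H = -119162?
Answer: 28661/546731206 ≈ 5.2422e-5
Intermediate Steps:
E(N) = 0 (E(N) = (-(N - N))/3 = (-1*0)/3 = (1/3)*0 = 0)
257949/(((-48690 + 34396)*(H - 225079))) + E(-77)/262874 = 257949/(((-48690 + 34396)*(-119162 - 225079))) + 0/262874 = 257949/((-14294*(-344241))) + 0*(1/262874) = 257949/4920580854 + 0 = 257949*(1/4920580854) + 0 = 28661/546731206 + 0 = 28661/546731206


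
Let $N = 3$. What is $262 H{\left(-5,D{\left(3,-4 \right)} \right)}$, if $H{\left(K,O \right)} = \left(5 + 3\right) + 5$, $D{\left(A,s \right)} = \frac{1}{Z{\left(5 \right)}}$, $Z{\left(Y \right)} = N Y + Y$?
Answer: $3406$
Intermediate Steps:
$Z{\left(Y \right)} = 4 Y$ ($Z{\left(Y \right)} = 3 Y + Y = 4 Y$)
$D{\left(A,s \right)} = \frac{1}{20}$ ($D{\left(A,s \right)} = \frac{1}{4 \cdot 5} = \frac{1}{20}$)
$H{\left(K,O \right)} = 13$ ($H{\left(K,O \right)} = 8 + 5 = 13$)
$262 H{\left(-5,D{\left(3,-4 \right)} \right)} = 262 \cdot 13 = 3406$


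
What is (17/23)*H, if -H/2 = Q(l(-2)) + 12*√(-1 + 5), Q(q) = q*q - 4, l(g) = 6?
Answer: -1904/23 ≈ -82.783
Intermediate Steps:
Q(q) = -4 + q² (Q(q) = q² - 4 = -4 + q²)
H = -112 (H = -2*((-4 + 6²) + 12*√(-1 + 5)) = -2*((-4 + 36) + 12*√4) = -2*(32 + 12*2) = -2*(32 + 24) = -2*56 = -112)
(17/23)*H = (17/23)*(-112) = -1904/23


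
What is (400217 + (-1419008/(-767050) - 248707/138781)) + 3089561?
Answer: 8075950768232213/2314173175 ≈ 3.4898e+6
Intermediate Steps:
(400217 + (-1419008/(-767050) - 248707/138781)) + 3089561 = (400217 + (-1419008*(-1/767050) - 248707*1/138781)) + 3089561 = (400217 + (30848/16675 - 248707/138781)) + 3089561 = (400217 + 133927063/2314173175) + 3089561 = 926171579506038/2314173175 + 3089561 = 8075950768232213/2314173175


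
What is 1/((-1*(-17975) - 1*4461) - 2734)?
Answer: 1/10780 ≈ 9.2764e-5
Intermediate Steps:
1/((-1*(-17975) - 1*4461) - 2734) = 1/((17975 - 4461) - 2734) = 1/(13514 - 2734) = 1/10780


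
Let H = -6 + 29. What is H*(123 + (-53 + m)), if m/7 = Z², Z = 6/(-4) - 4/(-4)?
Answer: 6601/4 ≈ 1650.3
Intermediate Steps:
H = 23
Z = -½ (Z = 6*(-¼) - 4*(-¼) = -3/2 + 1 = -½ ≈ -0.50000)
m = 7/4 (m = 7*(-½)² = 7*(¼) = 7/4 ≈ 1.7500)
H*(123 + (-53 + m)) = 23*(123 + (-53 + 7/4)) = 23*(123 - 205/4) = 23*(287/4) = 6601/4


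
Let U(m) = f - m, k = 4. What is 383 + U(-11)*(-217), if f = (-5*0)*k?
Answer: -2004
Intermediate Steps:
f = 0 (f = -5*0*4 = 0*4 = 0)
U(m) = -m (U(m) = 0 - m = -m)
383 + U(-11)*(-217) = 383 - 1*(-11)*(-217) = 383 + 11*(-217) = 383 - 2387 = -2004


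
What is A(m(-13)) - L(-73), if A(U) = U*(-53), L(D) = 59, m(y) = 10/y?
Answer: -237/13 ≈ -18.231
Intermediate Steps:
A(U) = -53*U
A(m(-13)) - L(-73) = -530/(-13) - 1*59 = -530*(-1)/13 - 59 = -53*(-10/13) - 59 = 530/13 - 59 = -237/13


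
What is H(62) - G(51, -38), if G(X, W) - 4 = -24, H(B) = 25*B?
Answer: 1570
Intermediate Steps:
G(X, W) = -20 (G(X, W) = 4 - 24 = -20)
H(62) - G(51, -38) = 25*62 - 1*(-20) = 1550 + 20 = 1570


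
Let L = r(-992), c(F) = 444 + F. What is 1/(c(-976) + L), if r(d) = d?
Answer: -1/1524 ≈ -0.00065617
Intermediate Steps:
L = -992
1/(c(-976) + L) = 1/((444 - 976) - 992) = 1/(-532 - 992) = 1/(-1524) = -1/1524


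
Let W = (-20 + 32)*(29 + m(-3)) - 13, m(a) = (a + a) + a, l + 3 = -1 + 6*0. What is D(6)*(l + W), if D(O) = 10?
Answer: 2230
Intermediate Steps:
l = -4 (l = -3 + (-1 + 6*0) = -3 + (-1 + 0) = -3 - 1 = -4)
m(a) = 3*a (m(a) = 2*a + a = 3*a)
W = 227 (W = (-20 + 32)*(29 + 3*(-3)) - 13 = 12*(29 - 9) - 13 = 12*20 - 13 = 240 - 13 = 227)
D(6)*(l + W) = 10*(-4 + 227) = 10*223 = 2230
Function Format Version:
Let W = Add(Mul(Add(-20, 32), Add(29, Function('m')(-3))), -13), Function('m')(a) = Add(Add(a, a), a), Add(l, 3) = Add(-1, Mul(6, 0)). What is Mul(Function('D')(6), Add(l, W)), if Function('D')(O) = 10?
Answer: 2230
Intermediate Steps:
l = -4 (l = Add(-3, Add(-1, Mul(6, 0))) = Add(-3, Add(-1, 0)) = Add(-3, -1) = -4)
Function('m')(a) = Mul(3, a) (Function('m')(a) = Add(Mul(2, a), a) = Mul(3, a))
W = 227 (W = Add(Mul(Add(-20, 32), Add(29, Mul(3, -3))), -13) = Add(Mul(12, Add(29, -9)), -13) = Add(Mul(12, 20), -13) = Add(240, -13) = 227)
Mul(Function('D')(6), Add(l, W)) = Mul(10, Add(-4, 227)) = Mul(10, 223) = 2230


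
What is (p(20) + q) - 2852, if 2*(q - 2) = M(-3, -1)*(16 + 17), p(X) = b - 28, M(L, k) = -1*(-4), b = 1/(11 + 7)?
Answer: -50615/18 ≈ -2811.9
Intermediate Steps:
b = 1/18 ≈ 0.055556
M(L, k) = 4
p(X) = -503/18 (p(X) = 1/18 - 28 = -503/18)
q = 68 (q = 2 + (4*(16 + 17))/2 = 2 + (4*33)/2 = 2 + (½)*132 = 2 + 66 = 68)
(p(20) + q) - 2852 = (-503/18 + 68) - 2852 = 721/18 - 2852 = -50615/18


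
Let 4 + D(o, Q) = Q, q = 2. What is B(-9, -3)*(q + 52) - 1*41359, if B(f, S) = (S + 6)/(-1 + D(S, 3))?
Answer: -41440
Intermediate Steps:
D(o, Q) = -4 + Q
B(f, S) = -3 - S/2 (B(f, S) = (S + 6)/(-1 + (-4 + 3)) = (6 + S)/(-1 - 1) = (6 + S)/(-2) = (6 + S)*(-1/2) = -3 - S/2)
B(-9, -3)*(q + 52) - 1*41359 = (-3 - 1/2*(-3))*(2 + 52) - 1*41359 = (-3 + 3/2)*54 - 41359 = -3/2*54 - 41359 = -81 - 41359 = -41440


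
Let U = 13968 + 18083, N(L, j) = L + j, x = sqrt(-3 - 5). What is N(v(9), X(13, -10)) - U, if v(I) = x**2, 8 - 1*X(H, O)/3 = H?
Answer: -32074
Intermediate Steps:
x = 2*I*sqrt(2) (x = sqrt(-8) = 2*I*sqrt(2) ≈ 2.8284*I)
X(H, O) = 24 - 3*H
v(I) = -8 (v(I) = (2*I*sqrt(2))**2 = -8)
U = 32051
N(v(9), X(13, -10)) - U = (-8 + (24 - 3*13)) - 1*32051 = (-8 + (24 - 39)) - 32051 = (-8 - 15) - 32051 = -23 - 32051 = -32074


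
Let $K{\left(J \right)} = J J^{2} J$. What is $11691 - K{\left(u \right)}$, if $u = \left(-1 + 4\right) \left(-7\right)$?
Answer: $-182790$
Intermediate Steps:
$u = -21$ ($u = 3 \left(-7\right) = -21$)
$K{\left(J \right)} = J^{4}$ ($K{\left(J \right)} = J^{3} J = J^{4}$)
$11691 - K{\left(u \right)} = 11691 - \left(-21\right)^{4} = 11691 - 194481 = -182790$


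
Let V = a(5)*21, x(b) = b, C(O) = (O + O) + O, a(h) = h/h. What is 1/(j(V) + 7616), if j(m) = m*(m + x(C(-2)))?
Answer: 1/7931 ≈ 0.00012609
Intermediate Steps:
a(h) = 1
C(O) = 3*O (C(O) = 2*O + O = 3*O)
V = 21 (V = 1*21 = 21)
j(m) = m*(-6 + m) (j(m) = m*(m + 3*(-2)) = m*(m - 6) = m*(-6 + m))
1/(j(V) + 7616) = 1/(21*(-6 + 21) + 7616) = 1/(21*15 + 7616) = 1/(315 + 7616) = 1/7931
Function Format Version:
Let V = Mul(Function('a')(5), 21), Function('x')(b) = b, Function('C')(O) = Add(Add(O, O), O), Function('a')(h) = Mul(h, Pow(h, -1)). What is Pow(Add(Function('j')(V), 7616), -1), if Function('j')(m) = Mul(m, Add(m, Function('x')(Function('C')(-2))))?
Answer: Rational(1, 7931) ≈ 0.00012609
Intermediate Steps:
Function('a')(h) = 1
Function('C')(O) = Mul(3, O) (Function('C')(O) = Add(Mul(2, O), O) = Mul(3, O))
V = 21 (V = Mul(1, 21) = 21)
Function('j')(m) = Mul(m, Add(-6, m)) (Function('j')(m) = Mul(m, Add(m, Mul(3, -2))) = Mul(m, Add(m, -6)) = Mul(m, Add(-6, m)))
Pow(Add(Function('j')(V), 7616), -1) = Pow(Add(Mul(21, Add(-6, 21)), 7616), -1) = Pow(Add(Mul(21, 15), 7616), -1) = Pow(Add(315, 7616), -1) = Pow(7931, -1) = Rational(1, 7931)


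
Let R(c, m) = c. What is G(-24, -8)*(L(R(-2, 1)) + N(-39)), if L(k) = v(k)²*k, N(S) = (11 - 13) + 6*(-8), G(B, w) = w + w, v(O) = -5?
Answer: 1600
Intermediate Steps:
G(B, w) = 2*w
N(S) = -50 (N(S) = -2 - 48 = -50)
L(k) = 25*k (L(k) = (-5)²*k = 25*k)
G(-24, -8)*(L(R(-2, 1)) + N(-39)) = (2*(-8))*(25*(-2) - 50) = -16*(-50 - 50) = -16*(-100) = 1600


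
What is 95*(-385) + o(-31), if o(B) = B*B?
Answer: -35614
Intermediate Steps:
o(B) = B²
95*(-385) + o(-31) = 95*(-385) + (-31)² = -36575 + 961 = -35614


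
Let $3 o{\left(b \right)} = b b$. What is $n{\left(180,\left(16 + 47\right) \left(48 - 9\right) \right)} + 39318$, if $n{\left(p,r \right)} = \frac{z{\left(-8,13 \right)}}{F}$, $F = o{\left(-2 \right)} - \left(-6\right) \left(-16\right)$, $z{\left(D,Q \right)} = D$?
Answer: $\frac{2791584}{71} \approx 39318.0$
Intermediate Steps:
$o{\left(b \right)} = \frac{b^{2}}{3}$ ($o{\left(b \right)} = \frac{b b}{3} = \frac{b^{2}}{3}$)
$F = - \frac{284}{3}$ ($F = \frac{\left(-2\right)^{2}}{3} - \left(-6\right) \left(-16\right) = \frac{1}{3} \cdot 4 - 96 = \frac{4}{3} - 96 = - \frac{284}{3} \approx -94.667$)
$n{\left(p,r \right)} = \frac{6}{71}$ ($n{\left(p,r \right)} = - \frac{8}{- \frac{284}{3}} = \left(-8\right) \left(- \frac{3}{284}\right) = \frac{6}{71}$)
$n{\left(180,\left(16 + 47\right) \left(48 - 9\right) \right)} + 39318 = \frac{6}{71} + 39318 = \frac{2791584}{71}$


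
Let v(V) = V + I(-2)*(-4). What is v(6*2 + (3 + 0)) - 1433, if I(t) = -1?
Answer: -1414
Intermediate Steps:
v(V) = 4 + V (v(V) = V - 1*(-4) = V + 4 = 4 + V)
v(6*2 + (3 + 0)) - 1433 = (4 + (6*2 + (3 + 0))) - 1433 = (4 + (12 + 3)) - 1433 = (4 + 15) - 1433 = 19 - 1433 = -1414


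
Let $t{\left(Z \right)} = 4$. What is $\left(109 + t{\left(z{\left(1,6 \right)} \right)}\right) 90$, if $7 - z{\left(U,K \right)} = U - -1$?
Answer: $10170$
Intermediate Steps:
$z{\left(U,K \right)} = 6 - U$ ($z{\left(U,K \right)} = 7 - \left(U - -1\right) = 7 - \left(U + 1\right) = 7 - \left(1 + U\right) = 6 - U$)
$\left(109 + t{\left(z{\left(1,6 \right)} \right)}\right) 90 = \left(109 + 4\right) 90 = 113 \cdot 90 = 10170$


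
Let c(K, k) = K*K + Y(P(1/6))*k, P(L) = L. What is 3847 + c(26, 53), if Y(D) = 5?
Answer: 4788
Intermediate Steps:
c(K, k) = K² + 5*k (c(K, k) = K*K + 5*k = K² + 5*k)
3847 + c(26, 53) = 3847 + (26² + 5*53) = 3847 + (676 + 265) = 3847 + 941 = 4788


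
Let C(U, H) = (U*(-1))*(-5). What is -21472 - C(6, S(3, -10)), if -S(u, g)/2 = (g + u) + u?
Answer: -21502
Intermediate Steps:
S(u, g) = -4*u - 2*g (S(u, g) = -2*((g + u) + u) = -2*(g + 2*u) = -4*u - 2*g)
C(U, H) = 5*U (C(U, H) = -U*(-5) = 5*U)
-21472 - C(6, S(3, -10)) = -21472 - 5*6 = -21472 - 1*30 = -21472 - 30 = -21502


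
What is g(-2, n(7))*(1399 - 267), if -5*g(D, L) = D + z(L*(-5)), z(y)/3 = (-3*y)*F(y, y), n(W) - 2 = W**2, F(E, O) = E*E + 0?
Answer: -168931046236/5 ≈ -3.3786e+10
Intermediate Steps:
F(E, O) = E**2 (F(E, O) = E**2 + 0 = E**2)
n(W) = 2 + W**2
z(y) = -9*y**3 (z(y) = 3*((-3*y)*y**2) = 3*(-3*y**3) = -9*y**3)
g(D, L) = -225*L**3 - D/5 (g(D, L) = -(D - 9*(-125*L**3))/5 = -(D - (-1125)*L**3)/5 = -(D + 1125*L**3)/5 = -225*L**3 - D/5)
g(-2, n(7))*(1399 - 267) = (-225*(2 + 7**2)**3 - 1/5*(-2))*(1399 - 267) = (-225*(2 + 49)**3 + 2/5)*1132 = (-225*51**3 + 2/5)*1132 = (-225*132651 + 2/5)*1132 = (-29846475 + 2/5)*1132 = -149232373/5*1132 = -168931046236/5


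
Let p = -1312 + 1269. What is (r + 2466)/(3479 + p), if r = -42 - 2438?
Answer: -7/1718 ≈ -0.0040745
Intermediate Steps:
r = -2480
p = -43
(r + 2466)/(3479 + p) = (-2480 + 2466)/(3479 - 43) = -14/3436 = -14*1/3436 = -7/1718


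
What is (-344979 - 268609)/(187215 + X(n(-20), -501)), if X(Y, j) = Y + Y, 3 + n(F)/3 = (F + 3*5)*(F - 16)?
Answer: -613588/188277 ≈ -3.2590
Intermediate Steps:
n(F) = -9 + 3*(-16 + F)*(15 + F) (n(F) = -9 + 3*((F + 3*5)*(F - 16)) = -9 + 3*((F + 15)*(-16 + F)) = -9 + 3*((15 + F)*(-16 + F)) = -9 + 3*((-16 + F)*(15 + F)) = -9 + 3*(-16 + F)*(15 + F))
X(Y, j) = 2*Y
(-344979 - 268609)/(187215 + X(n(-20), -501)) = (-344979 - 268609)/(187215 + 2*(-729 - 3*(-20) + 3*(-20)**2)) = -613588/(187215 + 2*(-729 + 60 + 3*400)) = -613588/(187215 + 2*(-729 + 60 + 1200)) = -613588/(187215 + 2*531) = -613588/(187215 + 1062) = -613588/188277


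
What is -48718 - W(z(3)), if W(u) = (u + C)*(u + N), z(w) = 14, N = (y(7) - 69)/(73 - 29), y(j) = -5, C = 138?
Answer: -556494/11 ≈ -50590.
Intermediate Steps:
N = -37/22 (N = (-5 - 69)/(73 - 29) = -74/44 = -74*1/44 = -37/22 ≈ -1.6818)
W(u) = (138 + u)*(-37/22 + u) (W(u) = (u + 138)*(u - 37/22) = (138 + u)*(-37/22 + u))
-48718 - W(z(3)) = -48718 - (-2553/11 + 14² + (2999/22)*14) = -48718 - (-2553/11 + 196 + 20993/11) = -48718 - 1*20596/11 = -48718 - 20596/11 = -556494/11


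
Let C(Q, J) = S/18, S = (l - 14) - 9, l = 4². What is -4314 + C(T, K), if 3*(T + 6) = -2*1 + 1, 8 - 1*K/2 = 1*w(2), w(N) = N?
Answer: -77659/18 ≈ -4314.4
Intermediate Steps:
l = 16
S = -7 (S = (16 - 14) - 9 = 2 - 9 = -7)
K = 12 (K = 16 - 2*2 = 16 - 4 = 12)
T = -19/3 (T = -6 + (-2*1 + 1)/3 = -6 + (-2 + 1)/3 = -6 + (⅓)*(-1) = -6 - ⅓ = -19/3 ≈ -6.3333)
C(Q, J) = -7/18
-4314 + C(T, K) = -4314 - 7/18 = -77659/18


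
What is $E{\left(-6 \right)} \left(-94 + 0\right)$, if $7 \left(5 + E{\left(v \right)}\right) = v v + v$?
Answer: $\frac{470}{7} \approx 67.143$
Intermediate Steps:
$E{\left(v \right)} = -5 + \frac{v}{7} + \frac{v^{2}}{7}$ ($E{\left(v \right)} = -5 + \frac{v v + v}{7} = -5 + \frac{v^{2} + v}{7} = -5 + \frac{v + v^{2}}{7} = -5 + \left(\frac{v}{7} + \frac{v^{2}}{7}\right) = -5 + \frac{v}{7} + \frac{v^{2}}{7}$)
$E{\left(-6 \right)} \left(-94 + 0\right) = \left(-5 + \frac{1}{7} \left(-6\right) + \frac{\left(-6\right)^{2}}{7}\right) \left(-94 + 0\right) = \left(-5 - \frac{6}{7} + \frac{1}{7} \cdot 36\right) \left(-94\right) = \left(-5 - \frac{6}{7} + \frac{36}{7}\right) \left(-94\right) = \left(- \frac{5}{7}\right) \left(-94\right) = \frac{470}{7}$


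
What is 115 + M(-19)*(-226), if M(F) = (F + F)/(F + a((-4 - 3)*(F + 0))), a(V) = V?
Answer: 571/3 ≈ 190.33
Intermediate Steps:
M(F) = -⅓ (M(F) = (F + F)/(F + (-4 - 3)*(F + 0)) = (2*F)/(F - 7*F) = (2*F)/((-6*F)) = (2*F)*(-1/(6*F)) = -⅓)
115 + M(-19)*(-226) = 115 - ⅓*(-226) = 115 + 226/3 = 571/3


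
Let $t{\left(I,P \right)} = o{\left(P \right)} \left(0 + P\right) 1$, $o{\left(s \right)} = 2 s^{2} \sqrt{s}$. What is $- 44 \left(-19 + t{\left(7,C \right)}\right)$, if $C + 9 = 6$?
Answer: $836 + 2376 i \sqrt{3} \approx 836.0 + 4115.4 i$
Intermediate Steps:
$C = -3$ ($C = -9 + 6 = -3$)
$o{\left(s \right)} = 2 s^{\frac{5}{2}}$
$t{\left(I,P \right)} = 2 P^{\frac{7}{2}}$ ($t{\left(I,P \right)} = 2 P^{\frac{5}{2}} \left(0 + P\right) 1 = 2 P^{\frac{5}{2}} P 1 = 2 P^{\frac{5}{2}} P = 2 P^{\frac{7}{2}}$)
$- 44 \left(-19 + t{\left(7,C \right)}\right) = - 44 \left(-19 + 2 \left(-3\right)^{\frac{7}{2}}\right) = - 44 \left(-19 + 2 \left(- 27 i \sqrt{3}\right)\right) = - 44 \left(-19 - 54 i \sqrt{3}\right) = 836 + 2376 i \sqrt{3}$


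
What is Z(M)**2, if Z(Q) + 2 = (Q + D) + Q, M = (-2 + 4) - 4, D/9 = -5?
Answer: 2601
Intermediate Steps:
D = -45 (D = 9*(-5) = -45)
M = -2 (M = 2 - 4 = -2)
Z(Q) = -47 + 2*Q (Z(Q) = -2 + ((Q - 45) + Q) = -2 + ((-45 + Q) + Q) = -2 + (-45 + 2*Q) = -47 + 2*Q)
Z(M)**2 = (-47 + 2*(-2))**2 = (-47 - 4)**2 = (-51)**2 = 2601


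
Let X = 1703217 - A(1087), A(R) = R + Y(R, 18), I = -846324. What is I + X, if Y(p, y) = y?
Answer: 855788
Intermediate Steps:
A(R) = 18 + R (A(R) = R + 18 = 18 + R)
X = 1702112 (X = 1703217 - (18 + 1087) = 1703217 - 1*1105 = 1703217 - 1105 = 1702112)
I + X = -846324 + 1702112 = 855788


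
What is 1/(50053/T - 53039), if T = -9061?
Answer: -9061/480636432 ≈ -1.8852e-5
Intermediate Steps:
1/(50053/T - 53039) = 1/(50053/(-9061) - 53039) = 1/(50053*(-1/9061) - 53039) = 1/(-50053/9061 - 53039) = 1/(-480636432/9061) = -9061/480636432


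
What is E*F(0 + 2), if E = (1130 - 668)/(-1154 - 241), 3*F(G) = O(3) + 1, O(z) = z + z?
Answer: -1078/1395 ≈ -0.77276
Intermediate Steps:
O(z) = 2*z
F(G) = 7/3 (F(G) = (2*3 + 1)/3 = (6 + 1)/3 = (⅓)*7 = 7/3)
E = -154/465 (E = 462/(-1395) = 462*(-1/1395) = -154/465 ≈ -0.33118)
E*F(0 + 2) = -154/465*7/3 = -1078/1395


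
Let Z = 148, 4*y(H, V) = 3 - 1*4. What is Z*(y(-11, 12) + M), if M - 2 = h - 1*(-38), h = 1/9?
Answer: 53095/9 ≈ 5899.4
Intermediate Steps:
h = ⅑ ≈ 0.11111
y(H, V) = -¼ (y(H, V) = (3 - 1*4)/4 = (3 - 4)/4 = (¼)*(-1) = -¼)
M = 361/9 (M = 2 + (⅑ - 1*(-38)) = 2 + (⅑ + 38) = 2 + 343/9 = 361/9 ≈ 40.111)
Z*(y(-11, 12) + M) = 148*(-¼ + 361/9) = 148*(1435/36) = 53095/9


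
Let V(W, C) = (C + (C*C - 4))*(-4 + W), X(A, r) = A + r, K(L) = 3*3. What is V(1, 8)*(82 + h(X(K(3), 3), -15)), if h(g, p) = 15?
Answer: -19788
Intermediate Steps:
K(L) = 9
V(W, C) = (-4 + W)*(-4 + C + C**2) (V(W, C) = (C + (C**2 - 4))*(-4 + W) = (C + (-4 + C**2))*(-4 + W) = (-4 + C + C**2)*(-4 + W) = (-4 + W)*(-4 + C + C**2))
V(1, 8)*(82 + h(X(K(3), 3), -15)) = (16 - 4*8 - 4*1 - 4*8**2 + 8*1 + 1*8**2)*(82 + 15) = (16 - 32 - 4 - 4*64 + 8 + 1*64)*97 = (16 - 32 - 4 - 256 + 8 + 64)*97 = -204*97 = -19788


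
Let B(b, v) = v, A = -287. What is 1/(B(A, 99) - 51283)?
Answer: -1/51184 ≈ -1.9537e-5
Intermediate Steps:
1/(B(A, 99) - 51283) = 1/(99 - 51283) = 1/(-51184) = -1/51184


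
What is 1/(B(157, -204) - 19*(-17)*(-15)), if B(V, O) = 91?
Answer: -1/4754 ≈ -0.00021035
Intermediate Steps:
1/(B(157, -204) - 19*(-17)*(-15)) = 1/(91 - 19*(-17)*(-15)) = 1/(91 + 323*(-15)) = 1/(91 - 4845) = 1/(-4754) = -1/4754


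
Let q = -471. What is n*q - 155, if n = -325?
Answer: 152920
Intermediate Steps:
n*q - 155 = -325*(-471) - 155 = 153075 - 155 = 152920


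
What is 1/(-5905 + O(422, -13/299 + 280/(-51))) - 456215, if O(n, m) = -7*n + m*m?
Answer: -5541744854170879/12147221930 ≈ -4.5622e+5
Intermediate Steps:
O(n, m) = m² - 7*n (O(n, m) = -7*n + m² = m² - 7*n)
1/(-5905 + O(422, -13/299 + 280/(-51))) - 456215 = 1/(-5905 + ((-13/299 + 280/(-51))² - 7*422)) - 456215 = 1/(-5905 + ((-13*1/299 + 280*(-1/51))² - 2954)) - 456215 = 1/(-5905 + ((-1/23 - 280/51)² - 2954)) - 456215 = 1/(-5905 + ((-6491/1173)² - 2954)) - 456215 = 1/(-5905 + (42133081/1375929 - 2954)) - 456215 = 1/(-5905 - 4022361185/1375929) - 456215 = 1/(-12147221930/1375929) - 456215 = -1375929/12147221930 - 456215 = -5541744854170879/12147221930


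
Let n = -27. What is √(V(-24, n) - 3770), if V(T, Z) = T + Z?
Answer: I*√3821 ≈ 61.814*I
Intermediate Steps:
√(V(-24, n) - 3770) = √((-24 - 27) - 3770) = √(-51 - 3770) = √(-3821) = I*√3821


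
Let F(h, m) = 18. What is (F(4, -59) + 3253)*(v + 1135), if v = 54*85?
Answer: 18726475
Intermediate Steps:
v = 4590
(F(4, -59) + 3253)*(v + 1135) = (18 + 3253)*(4590 + 1135) = 3271*5725 = 18726475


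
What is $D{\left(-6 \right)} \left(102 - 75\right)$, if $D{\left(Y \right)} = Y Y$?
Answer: $972$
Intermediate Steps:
$D{\left(Y \right)} = Y^{2}$
$D{\left(-6 \right)} \left(102 - 75\right) = \left(-6\right)^{2} \left(102 - 75\right) = 36 \left(102 - 75\right) = 36 \cdot 27 = 972$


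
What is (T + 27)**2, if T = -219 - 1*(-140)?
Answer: 2704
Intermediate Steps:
T = -79 (T = -219 + 140 = -79)
(T + 27)**2 = (-79 + 27)**2 = (-52)**2 = 2704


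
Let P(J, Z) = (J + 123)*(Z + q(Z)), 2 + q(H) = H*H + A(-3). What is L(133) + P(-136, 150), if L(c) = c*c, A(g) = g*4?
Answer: -276579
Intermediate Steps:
A(g) = 4*g
q(H) = -14 + H**2 (q(H) = -2 + (H*H + 4*(-3)) = -2 + (H**2 - 12) = -2 + (-12 + H**2) = -14 + H**2)
P(J, Z) = (123 + J)*(-14 + Z + Z**2) (P(J, Z) = (J + 123)*(Z + (-14 + Z**2)) = (123 + J)*(-14 + Z + Z**2))
L(c) = c**2
L(133) + P(-136, 150) = 133**2 + (-1722 + 123*150 + 123*150**2 - 136*150 - 136*(-14 + 150**2)) = 17689 + (-1722 + 18450 + 123*22500 - 20400 - 136*(-14 + 22500)) = 17689 + (-1722 + 18450 + 2767500 - 20400 - 136*22486) = 17689 + (-1722 + 18450 + 2767500 - 20400 - 3058096) = 17689 - 294268 = -276579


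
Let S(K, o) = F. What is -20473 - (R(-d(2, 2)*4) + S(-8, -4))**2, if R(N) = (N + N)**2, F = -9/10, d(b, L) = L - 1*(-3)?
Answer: -257759381/100 ≈ -2.5776e+6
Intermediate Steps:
d(b, L) = 3 + L (d(b, L) = L + 3 = 3 + L)
F = -9/10 (F = -9*1/10 = -9/10 ≈ -0.90000)
S(K, o) = -9/10
R(N) = 4*N**2 (R(N) = (2*N)**2 = 4*N**2)
-20473 - (R(-d(2, 2)*4) + S(-8, -4))**2 = -20473 - (4*(-(3 + 2)*4)**2 - 9/10)**2 = -20473 - (4*(-1*5*4)**2 - 9/10)**2 = -20473 - (4*(-5*4)**2 - 9/10)**2 = -20473 - (4*(-20)**2 - 9/10)**2 = -20473 - (4*400 - 9/10)**2 = -20473 - (1600 - 9/10)**2 = -20473 - (15991/10)**2 = -20473 - 1*255712081/100 = -20473 - 255712081/100 = -257759381/100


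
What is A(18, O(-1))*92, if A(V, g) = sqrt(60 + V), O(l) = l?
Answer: 92*sqrt(78) ≈ 812.52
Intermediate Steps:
A(18, O(-1))*92 = sqrt(60 + 18)*92 = sqrt(78)*92 = 92*sqrt(78)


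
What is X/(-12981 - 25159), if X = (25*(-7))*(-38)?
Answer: -665/3814 ≈ -0.17436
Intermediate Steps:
X = 6650 (X = -175*(-38) = 6650)
X/(-12981 - 25159) = 6650/(-12981 - 25159) = 6650/(-38140) = 6650*(-1/38140) = -665/3814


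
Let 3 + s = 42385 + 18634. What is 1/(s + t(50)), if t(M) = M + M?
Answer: 1/61116 ≈ 1.6362e-5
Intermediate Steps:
t(M) = 2*M
s = 61016 (s = -3 + (42385 + 18634) = -3 + 61019 = 61016)
1/(s + t(50)) = 1/(61016 + 2*50) = 1/(61016 + 100) = 1/61116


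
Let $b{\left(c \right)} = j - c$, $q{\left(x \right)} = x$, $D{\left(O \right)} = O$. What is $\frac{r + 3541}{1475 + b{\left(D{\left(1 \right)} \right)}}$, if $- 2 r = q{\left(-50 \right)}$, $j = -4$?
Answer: $\frac{1783}{735} \approx 2.4258$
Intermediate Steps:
$r = 25$ ($r = \left(- \frac{1}{2}\right) \left(-50\right) = 25$)
$b{\left(c \right)} = -4 - c$
$\frac{r + 3541}{1475 + b{\left(D{\left(1 \right)} \right)}} = \frac{25 + 3541}{1475 - 5} = \frac{3566}{1475 - 5} = \frac{3566}{1470} = 3566 \cdot \frac{1}{1470} = \frac{1783}{735}$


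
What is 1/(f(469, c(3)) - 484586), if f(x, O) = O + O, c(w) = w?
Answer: -1/484580 ≈ -2.0636e-6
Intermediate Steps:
f(x, O) = 2*O
1/(f(469, c(3)) - 484586) = 1/(2*3 - 484586) = 1/(6 - 484586) = 1/(-484580) = -1/484580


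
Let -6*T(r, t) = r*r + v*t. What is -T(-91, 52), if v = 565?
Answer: 37661/6 ≈ 6276.8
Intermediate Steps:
T(r, t) = -565*t/6 - r²/6 (T(r, t) = -(r*r + 565*t)/6 = -(r² + 565*t)/6 = -565*t/6 - r²/6)
-T(-91, 52) = -(-565/6*52 - ⅙*(-91)²) = -(-14690/3 - ⅙*8281) = -(-14690/3 - 8281/6) = -1*(-37661/6) = 37661/6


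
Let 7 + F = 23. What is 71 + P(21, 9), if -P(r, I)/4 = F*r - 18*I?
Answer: -625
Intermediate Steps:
F = 16 (F = -7 + 23 = 16)
P(r, I) = -64*r + 72*I (P(r, I) = -4*(16*r - 18*I) = -4*(-18*I + 16*r) = -64*r + 72*I)
71 + P(21, 9) = 71 + (-64*21 + 72*9) = 71 + (-1344 + 648) = 71 - 696 = -625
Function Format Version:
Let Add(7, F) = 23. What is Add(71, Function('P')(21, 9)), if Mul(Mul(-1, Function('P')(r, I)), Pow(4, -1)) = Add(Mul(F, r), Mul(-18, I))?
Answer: -625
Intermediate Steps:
F = 16 (F = Add(-7, 23) = 16)
Function('P')(r, I) = Add(Mul(-64, r), Mul(72, I)) (Function('P')(r, I) = Mul(-4, Add(Mul(16, r), Mul(-18, I))) = Mul(-4, Add(Mul(-18, I), Mul(16, r))) = Add(Mul(-64, r), Mul(72, I)))
Add(71, Function('P')(21, 9)) = Add(71, Add(Mul(-64, 21), Mul(72, 9))) = Add(71, Add(-1344, 648)) = Add(71, -696) = -625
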